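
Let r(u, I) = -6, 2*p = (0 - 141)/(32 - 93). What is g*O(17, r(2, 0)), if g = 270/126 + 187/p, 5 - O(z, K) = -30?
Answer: 809065/141 ≈ 5738.0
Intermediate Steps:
p = 141/122 (p = ((0 - 141)/(32 - 93))/2 = (-141/(-61))/2 = (-141*(-1/61))/2 = (1/2)*(141/61) = 141/122 ≈ 1.1557)
O(z, K) = 35 (O(z, K) = 5 - 1*(-30) = 5 + 30 = 35)
g = 161813/987 (g = 270/126 + 187/(141/122) = 270*(1/126) + 187*(122/141) = 15/7 + 22814/141 = 161813/987 ≈ 163.94)
g*O(17, r(2, 0)) = (161813/987)*35 = 809065/141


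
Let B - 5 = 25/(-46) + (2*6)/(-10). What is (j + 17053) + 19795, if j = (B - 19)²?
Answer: 1962370841/52900 ≈ 37096.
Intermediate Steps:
B = 749/230 (B = 5 + (25/(-46) + (2*6)/(-10)) = 5 + (25*(-1/46) + 12*(-⅒)) = 5 + (-25/46 - 6/5) = 5 - 401/230 = 749/230 ≈ 3.2565)
j = 13111641/52900 (j = (749/230 - 19)² = (-3621/230)² = 13111641/52900 ≈ 247.86)
(j + 17053) + 19795 = (13111641/52900 + 17053) + 19795 = 915215341/52900 + 19795 = 1962370841/52900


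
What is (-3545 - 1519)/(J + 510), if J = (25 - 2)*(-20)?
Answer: -2532/25 ≈ -101.28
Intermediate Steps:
J = -460 (J = 23*(-20) = -460)
(-3545 - 1519)/(J + 510) = (-3545 - 1519)/(-460 + 510) = -5064/50 = -5064*1/50 = -2532/25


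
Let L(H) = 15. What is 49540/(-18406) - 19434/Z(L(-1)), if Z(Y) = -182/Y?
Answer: 1339129195/837473 ≈ 1599.0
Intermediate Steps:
49540/(-18406) - 19434/Z(L(-1)) = 49540/(-18406) - 19434/((-182/15)) = 49540*(-1/18406) - 19434/((-182*1/15)) = -24770/9203 - 19434/(-182/15) = -24770/9203 - 19434*(-15/182) = -24770/9203 + 145755/91 = 1339129195/837473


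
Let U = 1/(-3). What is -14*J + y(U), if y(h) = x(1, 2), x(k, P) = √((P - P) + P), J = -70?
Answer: 980 + √2 ≈ 981.41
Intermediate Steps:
U = -⅓ ≈ -0.33333
x(k, P) = √P (x(k, P) = √(0 + P) = √P)
y(h) = √2
-14*J + y(U) = -14*(-70) + √2 = 980 + √2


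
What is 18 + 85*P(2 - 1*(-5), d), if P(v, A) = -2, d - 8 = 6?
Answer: -152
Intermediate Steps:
d = 14 (d = 8 + 6 = 14)
18 + 85*P(2 - 1*(-5), d) = 18 + 85*(-2) = 18 - 170 = -152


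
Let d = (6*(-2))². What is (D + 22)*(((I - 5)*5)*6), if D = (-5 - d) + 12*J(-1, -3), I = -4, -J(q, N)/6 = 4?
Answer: 112050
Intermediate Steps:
J(q, N) = -24 (J(q, N) = -6*4 = -24)
d = 144 (d = (-12)² = 144)
D = -437 (D = (-5 - 1*144) + 12*(-24) = (-5 - 144) - 288 = -149 - 288 = -437)
(D + 22)*(((I - 5)*5)*6) = (-437 + 22)*(((-4 - 5)*5)*6) = -415*(-9*5)*6 = -(-18675)*6 = -415*(-270) = 112050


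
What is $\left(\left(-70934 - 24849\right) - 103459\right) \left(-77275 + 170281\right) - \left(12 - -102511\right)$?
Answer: $-18530803975$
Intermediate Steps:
$\left(\left(-70934 - 24849\right) - 103459\right) \left(-77275 + 170281\right) - \left(12 - -102511\right) = \left(\left(-70934 - 24849\right) - 103459\right) 93006 - \left(12 + 102511\right) = \left(-95783 - 103459\right) 93006 - 102523 = \left(-199242\right) 93006 - 102523 = -18530701452 - 102523 = -18530803975$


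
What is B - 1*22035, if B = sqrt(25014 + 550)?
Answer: -22035 + 2*sqrt(6391) ≈ -21875.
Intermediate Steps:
B = 2*sqrt(6391) (B = sqrt(25564) = 2*sqrt(6391) ≈ 159.89)
B - 1*22035 = 2*sqrt(6391) - 1*22035 = 2*sqrt(6391) - 22035 = -22035 + 2*sqrt(6391)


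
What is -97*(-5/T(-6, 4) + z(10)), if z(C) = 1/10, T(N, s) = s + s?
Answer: 2037/40 ≈ 50.925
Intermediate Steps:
T(N, s) = 2*s
z(C) = ⅒
-97*(-5/T(-6, 4) + z(10)) = -97*(-5/(2*4) + ⅒) = -97*(-5/8 + ⅒) = -97*(-21/40) = 2037/40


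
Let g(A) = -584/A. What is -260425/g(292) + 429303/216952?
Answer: 28250291603/216952 ≈ 1.3021e+5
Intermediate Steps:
-260425/g(292) + 429303/216952 = -260425/((-584/292)) + 429303/216952 = -260425/((-584*1/292)) + 429303*(1/216952) = -260425/(-2) + 429303/216952 = -260425*(-½) + 429303/216952 = 260425/2 + 429303/216952 = 28250291603/216952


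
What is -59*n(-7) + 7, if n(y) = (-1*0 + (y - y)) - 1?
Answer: 66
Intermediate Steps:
n(y) = -1 (n(y) = (0 + 0) - 1 = 0 - 1 = -1)
-59*n(-7) + 7 = -59*(-1) + 7 = 59 + 7 = 66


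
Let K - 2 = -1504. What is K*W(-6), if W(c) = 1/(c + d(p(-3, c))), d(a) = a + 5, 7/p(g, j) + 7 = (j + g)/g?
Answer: 6008/11 ≈ 546.18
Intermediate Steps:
p(g, j) = 7/(-7 + (g + j)/g) (p(g, j) = 7/(-7 + (j + g)/g) = 7/(-7 + (g + j)/g))
d(a) = 5 + a
K = -1502 (K = 2 - 1504 = -1502)
W(c) = 1/(5 + c + 21/(-18 - c)) (W(c) = 1/(c + (5 - 7*(-3)/(-c + 6*(-3)))) = 1/(c + (5 - 7*(-3)/(-c - 18))) = 1/(c + (5 - 7*(-3)/(-18 - c))) = 1/(c + (5 + 21/(-18 - c))) = 1/(5 + c + 21/(-18 - c)))
K*W(-6) = -1502*(18 - 6)/(-21 + (5 - 6)*(18 - 6)) = -1502*12/(-21 - 1*12) = -1502*12/(-21 - 12) = -1502*12/(-33) = -(-1502)*12/33 = -1502*(-4/11) = 6008/11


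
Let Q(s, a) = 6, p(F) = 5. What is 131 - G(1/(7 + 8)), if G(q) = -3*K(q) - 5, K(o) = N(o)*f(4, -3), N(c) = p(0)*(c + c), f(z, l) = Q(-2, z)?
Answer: 148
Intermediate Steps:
f(z, l) = 6
N(c) = 10*c (N(c) = 5*(c + c) = 5*(2*c) = 10*c)
K(o) = 60*o (K(o) = (10*o)*6 = 60*o)
G(q) = -5 - 180*q (G(q) = -180*q - 5 = -5 - 180*q)
131 - G(1/(7 + 8)) = 131 - (-5 - 180/(7 + 8)) = 131 - (-5 - 180/15) = 131 - (-5 - 180*1/15) = 131 - (-5 - 12) = 131 - 1*(-17) = 131 + 17 = 148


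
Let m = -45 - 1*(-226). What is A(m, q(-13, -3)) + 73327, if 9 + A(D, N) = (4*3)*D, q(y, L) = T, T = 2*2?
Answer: 75490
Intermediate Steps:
m = 181 (m = -45 + 226 = 181)
T = 4
q(y, L) = 4
A(D, N) = -9 + 12*D (A(D, N) = -9 + (4*3)*D = -9 + 12*D)
A(m, q(-13, -3)) + 73327 = (-9 + 12*181) + 73327 = (-9 + 2172) + 73327 = 2163 + 73327 = 75490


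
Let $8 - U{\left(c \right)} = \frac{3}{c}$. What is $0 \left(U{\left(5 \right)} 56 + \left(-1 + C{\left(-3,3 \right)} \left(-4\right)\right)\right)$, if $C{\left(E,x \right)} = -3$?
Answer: $0$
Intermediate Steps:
$U{\left(c \right)} = 8 - \frac{3}{c}$
$0 \left(U{\left(5 \right)} 56 + \left(-1 + C{\left(-3,3 \right)} \left(-4\right)\right)\right) = 0 \left(\left(8 - \frac{3}{5}\right) 56 - -11\right) = 0 \left(\left(8 - \frac{3}{5}\right) 56 + \left(-1 + 12\right)\right) = 0 \left(\left(8 - \frac{3}{5}\right) 56 + 11\right) = 0 \left(\frac{37}{5} \cdot 56 + 11\right) = 0 \left(\frac{2072}{5} + 11\right) = 0 \cdot \frac{2127}{5} = 0$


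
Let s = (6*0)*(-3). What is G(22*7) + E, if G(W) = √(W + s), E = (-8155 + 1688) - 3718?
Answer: -10185 + √154 ≈ -10173.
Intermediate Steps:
E = -10185 (E = -6467 - 3718 = -10185)
s = 0 (s = 0*(-3) = 0)
G(W) = √W (G(W) = √(W + 0) = √W)
G(22*7) + E = √(22*7) - 10185 = √154 - 10185 = -10185 + √154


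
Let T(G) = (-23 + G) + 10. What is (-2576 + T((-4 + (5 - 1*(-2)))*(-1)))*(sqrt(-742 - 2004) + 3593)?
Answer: -9313056 - 2592*I*sqrt(2746) ≈ -9.3131e+6 - 1.3583e+5*I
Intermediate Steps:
T(G) = -13 + G
(-2576 + T((-4 + (5 - 1*(-2)))*(-1)))*(sqrt(-742 - 2004) + 3593) = (-2576 + (-13 + (-4 + (5 - 1*(-2)))*(-1)))*(sqrt(-742 - 2004) + 3593) = (-2576 + (-13 + (-4 + (5 + 2))*(-1)))*(sqrt(-2746) + 3593) = (-2576 + (-13 + (-4 + 7)*(-1)))*(I*sqrt(2746) + 3593) = (-2576 + (-13 + 3*(-1)))*(3593 + I*sqrt(2746)) = (-2576 + (-13 - 3))*(3593 + I*sqrt(2746)) = (-2576 - 16)*(3593 + I*sqrt(2746)) = -2592*(3593 + I*sqrt(2746)) = -9313056 - 2592*I*sqrt(2746)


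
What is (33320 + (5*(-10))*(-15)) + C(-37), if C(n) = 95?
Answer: 34165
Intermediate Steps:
(33320 + (5*(-10))*(-15)) + C(-37) = (33320 + (5*(-10))*(-15)) + 95 = (33320 - 50*(-15)) + 95 = (33320 + 750) + 95 = 34070 + 95 = 34165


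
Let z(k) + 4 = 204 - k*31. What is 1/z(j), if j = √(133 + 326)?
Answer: -200/401099 - 93*√51/401099 ≈ -0.0021545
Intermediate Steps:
j = 3*√51 (j = √459 = 3*√51 ≈ 21.424)
z(k) = 200 - 31*k (z(k) = -4 + (204 - k*31) = -4 + (204 - 31*k) = 200 - 31*k)
1/z(j) = 1/(200 - 93*√51)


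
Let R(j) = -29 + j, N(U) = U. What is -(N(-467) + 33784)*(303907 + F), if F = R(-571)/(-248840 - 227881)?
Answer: -1608976210119133/158907 ≈ -1.0125e+10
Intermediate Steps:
F = 200/158907 (F = (-29 - 571)/(-248840 - 227881) = -600/(-476721) = -600*(-1/476721) = 200/158907 ≈ 0.0012586)
-(N(-467) + 33784)*(303907 + F) = -(-467 + 33784)*(303907 + 200/158907) = -33317*48292949849/158907 = -1*1608976210119133/158907 = -1608976210119133/158907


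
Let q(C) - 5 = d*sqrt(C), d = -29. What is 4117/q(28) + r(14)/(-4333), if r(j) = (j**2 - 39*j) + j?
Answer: -11613011/14560737 - 238786*sqrt(7)/23523 ≈ -27.655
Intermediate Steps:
q(C) = 5 - 29*sqrt(C)
r(j) = j**2 - 38*j
4117/q(28) + r(14)/(-4333) = 4117/(5 - 58*sqrt(7)) + (14*(-38 + 14))/(-4333) = 4117/(5 - 58*sqrt(7)) + (14*(-24))*(-1/4333) = 4117/(5 - 58*sqrt(7)) - 336*(-1/4333) = 4117/(5 - 58*sqrt(7)) + 48/619 = 48/619 + 4117/(5 - 58*sqrt(7))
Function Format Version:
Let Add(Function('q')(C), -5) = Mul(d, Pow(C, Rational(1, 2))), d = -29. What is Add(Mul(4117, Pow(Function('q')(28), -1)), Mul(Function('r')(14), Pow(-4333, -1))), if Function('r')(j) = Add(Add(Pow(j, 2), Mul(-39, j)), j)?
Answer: Add(Rational(-11613011, 14560737), Mul(Rational(-238786, 23523), Pow(7, Rational(1, 2)))) ≈ -27.655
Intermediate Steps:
Function('q')(C) = Add(5, Mul(-29, Pow(C, Rational(1, 2))))
Function('r')(j) = Add(Pow(j, 2), Mul(-38, j))
Add(Mul(4117, Pow(Function('q')(28), -1)), Mul(Function('r')(14), Pow(-4333, -1))) = Add(Mul(4117, Pow(Add(5, Mul(-29, Pow(28, Rational(1, 2)))), -1)), Mul(Mul(14, Add(-38, 14)), Pow(-4333, -1))) = Add(Mul(4117, Pow(Add(5, Mul(-29, Mul(2, Pow(7, Rational(1, 2))))), -1)), Mul(Mul(14, -24), Rational(-1, 4333))) = Add(Mul(4117, Pow(Add(5, Mul(-58, Pow(7, Rational(1, 2)))), -1)), Mul(-336, Rational(-1, 4333))) = Add(Mul(4117, Pow(Add(5, Mul(-58, Pow(7, Rational(1, 2)))), -1)), Rational(48, 619)) = Add(Rational(48, 619), Mul(4117, Pow(Add(5, Mul(-58, Pow(7, Rational(1, 2)))), -1)))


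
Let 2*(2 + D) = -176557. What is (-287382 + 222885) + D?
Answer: -305555/2 ≈ -1.5278e+5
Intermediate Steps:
D = -176561/2 (D = -2 + (½)*(-176557) = -2 - 176557/2 = -176561/2 ≈ -88281.)
(-287382 + 222885) + D = (-287382 + 222885) - 176561/2 = -64497 - 176561/2 = -305555/2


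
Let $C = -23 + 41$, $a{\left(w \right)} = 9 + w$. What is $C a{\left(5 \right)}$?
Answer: $252$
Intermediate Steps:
$C = 18$
$C a{\left(5 \right)} = 18 \left(9 + 5\right) = 18 \cdot 14 = 252$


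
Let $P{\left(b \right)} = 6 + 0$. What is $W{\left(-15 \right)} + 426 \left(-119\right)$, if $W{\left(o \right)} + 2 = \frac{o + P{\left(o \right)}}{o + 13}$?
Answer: $- \frac{101383}{2} \approx -50692.0$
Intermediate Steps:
$P{\left(b \right)} = 6$
$W{\left(o \right)} = -2 + \frac{6 + o}{13 + o}$ ($W{\left(o \right)} = -2 + \frac{o + 6}{o + 13} = -2 + \frac{6 + o}{13 + o}$)
$W{\left(-15 \right)} + 426 \left(-119\right) = \frac{-20 - -15}{13 - 15} + 426 \left(-119\right) = \frac{-20 + 15}{-2} - 50694 = \left(- \frac{1}{2}\right) \left(-5\right) - 50694 = \frac{5}{2} - 50694 = - \frac{101383}{2}$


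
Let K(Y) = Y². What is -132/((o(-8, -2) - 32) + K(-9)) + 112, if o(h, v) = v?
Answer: 5132/47 ≈ 109.19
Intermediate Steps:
-132/((o(-8, -2) - 32) + K(-9)) + 112 = -132/((-2 - 32) + (-9)²) + 112 = -132/(-34 + 81) + 112 = -132/47 + 112 = 5132/47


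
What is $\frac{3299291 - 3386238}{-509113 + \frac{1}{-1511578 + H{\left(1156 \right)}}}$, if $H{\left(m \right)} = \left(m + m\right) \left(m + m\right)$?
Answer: $\frac{333334452402}{1951820109557} \approx 0.17078$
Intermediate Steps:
$H{\left(m \right)} = 4 m^{2}$ ($H{\left(m \right)} = 2 m 2 m = 4 m^{2}$)
$\frac{3299291 - 3386238}{-509113 + \frac{1}{-1511578 + H{\left(1156 \right)}}} = \frac{3299291 - 3386238}{-509113 + \frac{1}{-1511578 + 4 \cdot 1156^{2}}} = - \frac{86947}{-509113 + \frac{1}{-1511578 + 4 \cdot 1336336}} = - \frac{86947}{-509113 + \frac{1}{-1511578 + 5345344}} = - \frac{86947}{-509113 + \frac{1}{3833766}} = - \frac{86947}{- \frac{1951820109557}{3833766}} = \left(-86947\right) \left(- \frac{3833766}{1951820109557}\right) = \frac{333334452402}{1951820109557}$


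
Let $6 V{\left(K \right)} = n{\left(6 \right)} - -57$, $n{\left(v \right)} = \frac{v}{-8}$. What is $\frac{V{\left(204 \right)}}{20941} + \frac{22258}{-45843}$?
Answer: $- \frac{3725399999}{7679986104} \approx -0.48508$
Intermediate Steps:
$n{\left(v \right)} = - \frac{v}{8}$ ($n{\left(v \right)} = v \left(- \frac{1}{8}\right) = - \frac{v}{8}$)
$V{\left(K \right)} = \frac{75}{8}$ ($V{\left(K \right)} = \frac{\left(- \frac{1}{8}\right) 6 - -57}{6} = \frac{- \frac{3}{4} + 57}{6} = \frac{1}{6} \cdot \frac{225}{4} = \frac{75}{8}$)
$\frac{V{\left(204 \right)}}{20941} + \frac{22258}{-45843} = \frac{75}{8 \cdot 20941} + \frac{22258}{-45843} = \frac{75}{8} \cdot \frac{1}{20941} + 22258 \left(- \frac{1}{45843}\right) = \frac{75}{167528} - \frac{22258}{45843} = - \frac{3725399999}{7679986104}$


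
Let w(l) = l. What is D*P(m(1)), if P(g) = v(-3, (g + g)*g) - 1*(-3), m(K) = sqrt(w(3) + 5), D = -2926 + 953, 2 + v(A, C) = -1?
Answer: 0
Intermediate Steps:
v(A, C) = -3 (v(A, C) = -2 - 1 = -3)
D = -1973
m(K) = 2*sqrt(2) (m(K) = sqrt(3 + 5) = sqrt(8) = 2*sqrt(2))
P(g) = 0 (P(g) = -3 - 1*(-3) = -3 + 3 = 0)
D*P(m(1)) = -1973*0 = 0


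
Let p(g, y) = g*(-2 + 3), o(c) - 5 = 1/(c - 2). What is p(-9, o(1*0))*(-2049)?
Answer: 18441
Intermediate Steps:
o(c) = 5 + 1/(-2 + c) (o(c) = 5 + 1/(c - 2) = 5 + 1/(-2 + c))
p(g, y) = g (p(g, y) = g*1 = g)
p(-9, o(1*0))*(-2049) = -9*(-2049) = 18441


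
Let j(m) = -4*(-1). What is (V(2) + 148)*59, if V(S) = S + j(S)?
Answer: 9086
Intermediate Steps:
j(m) = 4
V(S) = 4 + S (V(S) = S + 4 = 4 + S)
(V(2) + 148)*59 = ((4 + 2) + 148)*59 = (6 + 148)*59 = 154*59 = 9086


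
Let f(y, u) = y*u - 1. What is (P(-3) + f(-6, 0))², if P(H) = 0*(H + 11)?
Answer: 1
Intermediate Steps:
f(y, u) = -1 + u*y (f(y, u) = u*y - 1 = -1 + u*y)
P(H) = 0 (P(H) = 0*(11 + H) = 0)
(P(-3) + f(-6, 0))² = (0 + (-1 + 0*(-6)))² = (0 + (-1 + 0))² = (0 - 1)² = (-1)² = 1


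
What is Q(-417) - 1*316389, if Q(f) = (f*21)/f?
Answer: -316368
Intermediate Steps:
Q(f) = 21 (Q(f) = (21*f)/f = 21)
Q(-417) - 1*316389 = 21 - 1*316389 = 21 - 316389 = -316368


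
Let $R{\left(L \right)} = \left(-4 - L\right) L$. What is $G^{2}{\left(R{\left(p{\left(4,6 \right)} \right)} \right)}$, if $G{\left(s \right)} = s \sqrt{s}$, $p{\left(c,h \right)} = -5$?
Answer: $-125$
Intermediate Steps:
$R{\left(L \right)} = L \left(-4 - L\right)$
$G{\left(s \right)} = s^{\frac{3}{2}}$
$G^{2}{\left(R{\left(p{\left(4,6 \right)} \right)} \right)} = \left(\left(\left(-1\right) \left(-5\right) \left(4 - 5\right)\right)^{\frac{3}{2}}\right)^{2} = \left(\left(\left(-1\right) \left(-5\right) \left(-1\right)\right)^{\frac{3}{2}}\right)^{2} = \left(\left(-5\right)^{\frac{3}{2}}\right)^{2} = \left(- 5 i \sqrt{5}\right)^{2} = -125$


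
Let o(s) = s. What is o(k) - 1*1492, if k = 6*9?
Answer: -1438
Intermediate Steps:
k = 54
o(k) - 1*1492 = 54 - 1*1492 = 54 - 1492 = -1438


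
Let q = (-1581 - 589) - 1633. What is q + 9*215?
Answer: -1868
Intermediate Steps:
q = -3803 (q = -2170 - 1633 = -3803)
q + 9*215 = -3803 + 9*215 = -3803 + 1935 = -1868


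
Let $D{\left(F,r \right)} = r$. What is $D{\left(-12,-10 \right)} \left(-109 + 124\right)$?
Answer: $-150$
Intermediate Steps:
$D{\left(-12,-10 \right)} \left(-109 + 124\right) = - 10 \left(-109 + 124\right) = \left(-10\right) 15 = -150$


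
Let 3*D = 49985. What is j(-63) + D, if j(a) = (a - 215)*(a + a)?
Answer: 155069/3 ≈ 51690.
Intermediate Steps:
D = 49985/3 (D = (⅓)*49985 = 49985/3 ≈ 16662.)
j(a) = 2*a*(-215 + a) (j(a) = (-215 + a)*(2*a) = 2*a*(-215 + a))
j(-63) + D = 2*(-63)*(-215 - 63) + 49985/3 = 2*(-63)*(-278) + 49985/3 = 35028 + 49985/3 = 155069/3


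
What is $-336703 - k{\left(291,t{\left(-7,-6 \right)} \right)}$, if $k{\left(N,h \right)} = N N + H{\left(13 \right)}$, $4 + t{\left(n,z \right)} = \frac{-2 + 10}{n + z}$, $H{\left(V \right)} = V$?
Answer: $-421397$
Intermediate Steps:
$t{\left(n,z \right)} = -4 + \frac{8}{n + z}$ ($t{\left(n,z \right)} = -4 + \frac{-2 + 10}{n + z} = -4 + \frac{8}{n + z}$)
$k{\left(N,h \right)} = 13 + N^{2}$ ($k{\left(N,h \right)} = N N + 13 = N^{2} + 13 = 13 + N^{2}$)
$-336703 - k{\left(291,t{\left(-7,-6 \right)} \right)} = -336703 - \left(13 + 291^{2}\right) = -336703 - \left(13 + 84681\right) = -336703 - 84694 = -421397$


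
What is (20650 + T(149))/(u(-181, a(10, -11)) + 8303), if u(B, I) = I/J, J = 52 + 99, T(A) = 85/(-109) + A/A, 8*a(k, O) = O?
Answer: 2719055792/1093271417 ≈ 2.4871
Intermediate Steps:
a(k, O) = O/8
T(A) = 24/109 (T(A) = 85*(-1/109) + 1 = -85/109 + 1 = 24/109)
J = 151
u(B, I) = I/151
(20650 + T(149))/(u(-181, a(10, -11)) + 8303) = (20650 + 24/109)/(((⅛)*(-11))/151 + 8303) = 2250874/(109*((1/151)*(-11/8) + 8303)) = 2250874/(109*(-11/1208 + 8303)) = 2250874/(109*(10030013/1208)) = (2250874/109)*(1208/10030013) = 2719055792/1093271417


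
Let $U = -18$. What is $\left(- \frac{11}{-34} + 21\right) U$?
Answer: $- \frac{6525}{17} \approx -383.82$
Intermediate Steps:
$\left(- \frac{11}{-34} + 21\right) U = \left(- \frac{11}{-34} + 21\right) \left(-18\right) = \left(\left(-11\right) \left(- \frac{1}{34}\right) + 21\right) \left(-18\right) = \left(\frac{11}{34} + 21\right) \left(-18\right) = \frac{725}{34} \left(-18\right) = - \frac{6525}{17}$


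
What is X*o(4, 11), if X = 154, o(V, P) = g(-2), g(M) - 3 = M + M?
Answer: -154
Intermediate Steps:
g(M) = 3 + 2*M (g(M) = 3 + (M + M) = 3 + 2*M)
o(V, P) = -1 (o(V, P) = 3 + 2*(-2) = 3 - 4 = -1)
X*o(4, 11) = 154*(-1) = -154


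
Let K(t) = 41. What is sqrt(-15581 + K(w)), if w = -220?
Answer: 2*I*sqrt(3885) ≈ 124.66*I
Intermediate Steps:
sqrt(-15581 + K(w)) = sqrt(-15581 + 41) = sqrt(-15540) = 2*I*sqrt(3885)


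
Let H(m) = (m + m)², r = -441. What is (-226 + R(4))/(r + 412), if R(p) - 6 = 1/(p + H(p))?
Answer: 14959/1972 ≈ 7.5857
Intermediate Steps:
H(m) = 4*m² (H(m) = (2*m)² = 4*m²)
R(p) = 6 + 1/(p + 4*p²)
(-226 + R(4))/(r + 412) = (-226 + (1 + 6*4 + 24*4²)/(4*(1 + 4*4)))/(-441 + 412) = (-226 + (1 + 24 + 24*16)/(4*(1 + 16)))/(-29) = (-226 + (¼)*(1 + 24 + 384)/17)*(-1/29) = (-226 + (¼)*(1/17)*409)*(-1/29) = (-226 + 409/68)*(-1/29) = -14959/68*(-1/29) = 14959/1972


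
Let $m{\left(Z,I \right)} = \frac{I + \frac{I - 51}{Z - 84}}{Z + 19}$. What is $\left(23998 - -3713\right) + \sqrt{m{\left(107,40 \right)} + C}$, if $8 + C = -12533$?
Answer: $27711 + \frac{i \sqrt{1300268522}}{322} \approx 27711.0 + 111.99 i$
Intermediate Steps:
$C = -12541$ ($C = -8 - 12533 = -12541$)
$m{\left(Z,I \right)} = \frac{I + \frac{-51 + I}{-84 + Z}}{19 + Z}$
$\left(23998 - -3713\right) + \sqrt{m{\left(107,40 \right)} + C} = \left(23998 - -3713\right) + \sqrt{\frac{51 + 83 \cdot 40 - 40 \cdot 107}{1596 - 107^{2} + 65 \cdot 107} - 12541} = \left(23998 + 3713\right) + \sqrt{\frac{51 + 3320 - 4280}{1596 - 11449 + 6955} - 12541} = 27711 + \sqrt{\frac{1}{1596 - 11449 + 6955} \left(-909\right) - 12541} = 27711 + \sqrt{\frac{1}{-2898} \left(-909\right) - 12541} = 27711 + \sqrt{\left(- \frac{1}{2898}\right) \left(-909\right) - 12541} = 27711 + \sqrt{\frac{101}{322} - 12541} = 27711 + \sqrt{- \frac{4038101}{322}} = 27711 + \frac{i \sqrt{1300268522}}{322}$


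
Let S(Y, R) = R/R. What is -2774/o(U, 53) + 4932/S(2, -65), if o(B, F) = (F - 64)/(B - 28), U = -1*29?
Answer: -103866/11 ≈ -9442.4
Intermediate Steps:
U = -29
S(Y, R) = 1
o(B, F) = (-64 + F)/(-28 + B)
-2774/o(U, 53) + 4932/S(2, -65) = -2774*(-28 - 29)/(-64 + 53) + 4932/1 = -2774/(-11/(-57)) + 4932*1 = -2774/((-1/57*(-11))) + 4932 = -2774/11/57 + 4932 = -2774*57/11 + 4932 = -158118/11 + 4932 = -103866/11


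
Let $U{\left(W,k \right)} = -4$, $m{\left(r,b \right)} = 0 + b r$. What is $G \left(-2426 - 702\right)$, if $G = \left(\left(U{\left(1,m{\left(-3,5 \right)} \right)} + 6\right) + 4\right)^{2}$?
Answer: $-112608$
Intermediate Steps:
$m{\left(r,b \right)} = b r$
$G = 36$ ($G = \left(\left(-4 + 6\right) + 4\right)^{2} = \left(2 + 4\right)^{2} = 6^{2} = 36$)
$G \left(-2426 - 702\right) = 36 \left(-2426 - 702\right) = 36 \left(-3128\right) = -112608$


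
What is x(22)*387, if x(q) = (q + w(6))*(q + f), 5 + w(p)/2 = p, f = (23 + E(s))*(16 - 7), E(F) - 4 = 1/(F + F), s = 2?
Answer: 2482218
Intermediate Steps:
E(F) = 4 + 1/(2*F) (E(F) = 4 + 1/(F + F) = 4 + 1/(2*F))
f = 981/4 (f = (23 + (4 + (1/2)/2))*(16 - 7) = (23 + (4 + (1/2)*(1/2)))*9 = (23 + (4 + 1/4))*9 = (23 + 17/4)*9 = (109/4)*9 = 981/4 ≈ 245.25)
w(p) = -10 + 2*p
x(q) = (2 + q)*(981/4 + q) (x(q) = (q + (-10 + 2*6))*(q + 981/4) = (q + (-10 + 12))*(981/4 + q) = (q + 2)*(981/4 + q) = (2 + q)*(981/4 + q))
x(22)*387 = (981/2 + 22**2 + (989/4)*22)*387 = (981/2 + 484 + 10879/2)*387 = 6414*387 = 2482218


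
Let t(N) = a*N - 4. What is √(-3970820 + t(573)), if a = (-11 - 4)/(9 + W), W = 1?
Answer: I*√15886734/2 ≈ 1992.9*I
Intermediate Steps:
a = -3/2 (a = (-11 - 4)/(9 + 1) = -15/10 = -15*⅒ = -3/2 ≈ -1.5000)
t(N) = -4 - 3*N/2 (t(N) = -3*N/2 - 4 = -4 - 3*N/2)
√(-3970820 + t(573)) = √(-3970820 + (-4 - 3/2*573)) = √(-3970820 + (-4 - 1719/2)) = √(-3970820 - 1727/2) = √(-7943367/2) = I*√15886734/2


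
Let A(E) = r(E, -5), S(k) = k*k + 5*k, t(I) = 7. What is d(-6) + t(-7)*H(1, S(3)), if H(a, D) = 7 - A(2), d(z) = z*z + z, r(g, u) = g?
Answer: 65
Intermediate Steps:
S(k) = k² + 5*k
d(z) = z + z² (d(z) = z² + z = z + z²)
A(E) = E
H(a, D) = 5 (H(a, D) = 7 - 1*2 = 7 - 2 = 5)
d(-6) + t(-7)*H(1, S(3)) = -6*(1 - 6) + 7*5 = -6*(-5) + 35 = 30 + 35 = 65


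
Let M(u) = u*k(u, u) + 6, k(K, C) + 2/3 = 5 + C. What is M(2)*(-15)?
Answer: -280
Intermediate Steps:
k(K, C) = 13/3 + C (k(K, C) = -2/3 + (5 + C) = 13/3 + C)
M(u) = 6 + u*(13/3 + u) (M(u) = u*(13/3 + u) + 6 = 6 + u*(13/3 + u))
M(2)*(-15) = (6 + (1/3)*2*(13 + 3*2))*(-15) = (6 + (1/3)*2*(13 + 6))*(-15) = (6 + (1/3)*2*19)*(-15) = (6 + 38/3)*(-15) = (56/3)*(-15) = -280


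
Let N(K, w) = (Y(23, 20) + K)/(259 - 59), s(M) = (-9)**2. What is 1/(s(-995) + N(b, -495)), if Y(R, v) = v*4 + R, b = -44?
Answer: 200/16259 ≈ 0.012301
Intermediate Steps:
Y(R, v) = R + 4*v (Y(R, v) = 4*v + R = R + 4*v)
s(M) = 81
N(K, w) = 103/200 + K/200 (N(K, w) = ((23 + 4*20) + K)/(259 - 59) = ((23 + 80) + K)/200 = (103 + K)*(1/200) = 103/200 + K/200)
1/(s(-995) + N(b, -495)) = 1/(81 + (103/200 + (1/200)*(-44))) = 1/(81 + (103/200 - 11/50)) = 1/(81 + 59/200) = 1/(16259/200) = 200/16259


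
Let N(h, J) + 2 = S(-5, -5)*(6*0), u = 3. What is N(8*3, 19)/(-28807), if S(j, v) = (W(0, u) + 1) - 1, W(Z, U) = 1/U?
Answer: 2/28807 ≈ 6.9428e-5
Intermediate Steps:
S(j, v) = ⅓ (S(j, v) = (1/3 + 1) - 1 = (⅓ + 1) - 1 = 4/3 - 1 = ⅓)
N(h, J) = -2 (N(h, J) = -2 + (6*0)/3 = -2 + (⅓)*0 = -2 + 0 = -2)
N(8*3, 19)/(-28807) = -2/(-28807) = -2*(-1/28807) = 2/28807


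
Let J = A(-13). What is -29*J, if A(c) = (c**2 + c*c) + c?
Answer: -9425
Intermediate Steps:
A(c) = c + 2*c**2 (A(c) = (c**2 + c**2) + c = 2*c**2 + c = c + 2*c**2)
J = 325 (J = -13*(1 + 2*(-13)) = -13*(1 - 26) = -13*(-25) = 325)
-29*J = -29*325 = -9425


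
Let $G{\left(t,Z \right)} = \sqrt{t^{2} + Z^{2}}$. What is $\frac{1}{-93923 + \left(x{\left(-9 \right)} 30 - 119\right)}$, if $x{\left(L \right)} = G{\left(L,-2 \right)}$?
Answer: $- \frac{47021}{4421910632} - \frac{15 \sqrt{85}}{4421910632} \approx -1.0665 \cdot 10^{-5}$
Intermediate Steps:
$G{\left(t,Z \right)} = \sqrt{Z^{2} + t^{2}}$
$x{\left(L \right)} = \sqrt{4 + L^{2}}$ ($x{\left(L \right)} = \sqrt{\left(-2\right)^{2} + L^{2}} = \sqrt{4 + L^{2}}$)
$\frac{1}{-93923 + \left(x{\left(-9 \right)} 30 - 119\right)} = \frac{1}{-93923 - \left(119 - \sqrt{4 + \left(-9\right)^{2}} \cdot 30\right)} = \frac{1}{-93923 - \left(119 - \sqrt{4 + 81} \cdot 30\right)} = \frac{1}{-93923 - \left(119 - \sqrt{85} \cdot 30\right)} = \frac{1}{-93923 - \left(119 - 30 \sqrt{85}\right)} = \frac{1}{-94042 + 30 \sqrt{85}}$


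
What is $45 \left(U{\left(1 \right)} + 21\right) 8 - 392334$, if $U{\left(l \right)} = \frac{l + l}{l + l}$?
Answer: $-384414$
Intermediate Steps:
$U{\left(l \right)} = 1$ ($U{\left(l \right)} = \frac{2 l}{2 l} = 2 l \frac{1}{2 l} = 1$)
$45 \left(U{\left(1 \right)} + 21\right) 8 - 392334 = 45 \left(1 + 21\right) 8 - 392334 = 45 \cdot 22 \cdot 8 - 392334 = 990 \cdot 8 - 392334 = 7920 - 392334 = -384414$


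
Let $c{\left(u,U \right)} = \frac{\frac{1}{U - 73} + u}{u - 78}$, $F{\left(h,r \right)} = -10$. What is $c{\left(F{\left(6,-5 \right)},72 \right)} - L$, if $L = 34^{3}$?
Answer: $- \frac{314431}{8} \approx -39304.0$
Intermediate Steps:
$c{\left(u,U \right)} = \frac{u + \frac{1}{-73 + U}}{-78 + u}$ ($c{\left(u,U \right)} = \frac{\frac{1}{-73 + U} + u}{-78 + u} = \frac{u + \frac{1}{-73 + U}}{-78 + u}$)
$L = 39304$
$c{\left(F{\left(6,-5 \right)},72 \right)} - L = \frac{1 - -730 + 72 \left(-10\right)}{5694 - 5616 - -730 + 72 \left(-10\right)} - 39304 = \frac{1 + 730 - 720}{5694 - 5616 + 730 - 720} - 39304 = \frac{1}{88} \cdot 11 - 39304 = \frac{1}{8} - 39304 = - \frac{314431}{8}$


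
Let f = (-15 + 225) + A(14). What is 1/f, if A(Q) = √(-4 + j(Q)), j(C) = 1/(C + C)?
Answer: 1960/411637 - 2*I*√777/1234911 ≈ 0.0047615 - 4.5145e-5*I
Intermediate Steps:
j(C) = 1/(2*C)
A(Q) = √(-4 + 1/(2*Q))
f = 210 + I*√777/14 (f = (-15 + 225) + √(-16 + 2/14)/2 = 210 + √(-16 + 2*(1/14))/2 = 210 + √(-16 + ⅐)/2 = 210 + √(-111/7)/2 = 210 + (I*√777/7)/2 = 210 + I*√777/14 ≈ 210.0 + 1.9911*I)
1/f = 1/(210 + I*√777/14)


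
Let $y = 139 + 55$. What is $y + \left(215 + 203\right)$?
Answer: $612$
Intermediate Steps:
$y = 194$
$y + \left(215 + 203\right) = 194 + \left(215 + 203\right) = 194 + 418 = 612$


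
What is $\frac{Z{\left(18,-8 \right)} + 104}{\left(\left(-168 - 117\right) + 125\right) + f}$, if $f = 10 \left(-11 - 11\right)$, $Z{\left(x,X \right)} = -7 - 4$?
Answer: $- \frac{93}{380} \approx -0.24474$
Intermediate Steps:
$Z{\left(x,X \right)} = -11$ ($Z{\left(x,X \right)} = -7 - 4 = -11$)
$f = -220$ ($f = 10 \left(-22\right) = -220$)
$\frac{Z{\left(18,-8 \right)} + 104}{\left(\left(-168 - 117\right) + 125\right) + f} = \frac{-11 + 104}{\left(\left(-168 - 117\right) + 125\right) - 220} = \frac{93}{\left(-285 + 125\right) - 220} = \frac{93}{-160 - 220} = \frac{93}{-380} = 93 \left(- \frac{1}{380}\right) = - \frac{93}{380}$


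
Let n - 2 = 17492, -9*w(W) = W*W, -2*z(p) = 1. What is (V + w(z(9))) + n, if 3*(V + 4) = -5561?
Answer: 562907/36 ≈ 15636.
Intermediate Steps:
z(p) = -1/2 (z(p) = -1/2*1 = -1/2)
w(W) = -W**2/9 (w(W) = -W*W/9 = -W**2/9)
n = 17494 (n = 2 + 17492 = 17494)
V = -5573/3 (V = -4 + (1/3)*(-5561) = -4 - 5561/3 = -5573/3 ≈ -1857.7)
(V + w(z(9))) + n = (-5573/3 - (-1/2)**2/9) + 17494 = (-5573/3 - 1/9*1/4) + 17494 = (-5573/3 - 1/36) + 17494 = -66877/36 + 17494 = 562907/36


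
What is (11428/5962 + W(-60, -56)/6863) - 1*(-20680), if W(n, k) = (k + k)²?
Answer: 423160518886/20458603 ≈ 20684.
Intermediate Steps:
W(n, k) = 4*k² (W(n, k) = (2*k)² = 4*k²)
(11428/5962 + W(-60, -56)/6863) - 1*(-20680) = (11428/5962 + (4*(-56)²)/6863) - 1*(-20680) = (11428*(1/5962) + (4*3136)*(1/6863)) + 20680 = (5714/2981 + 12544*(1/6863)) + 20680 = (5714/2981 + 12544/6863) + 20680 = 76608846/20458603 + 20680 = 423160518886/20458603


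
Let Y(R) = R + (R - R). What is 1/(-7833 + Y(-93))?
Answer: -1/7926 ≈ -0.00012617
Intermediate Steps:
Y(R) = R (Y(R) = R + 0 = R)
1/(-7833 + Y(-93)) = 1/(-7833 - 93) = 1/(-7926) = -1/7926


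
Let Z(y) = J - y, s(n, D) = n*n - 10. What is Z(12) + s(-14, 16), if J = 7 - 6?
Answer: 175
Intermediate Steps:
J = 1
s(n, D) = -10 + n² (s(n, D) = n² - 10 = -10 + n²)
Z(y) = 1 - y
Z(12) + s(-14, 16) = (1 - 1*12) + (-10 + (-14)²) = (1 - 12) + (-10 + 196) = -11 + 186 = 175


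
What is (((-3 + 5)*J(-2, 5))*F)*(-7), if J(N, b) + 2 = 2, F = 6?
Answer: 0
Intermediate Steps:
J(N, b) = 0 (J(N, b) = -2 + 2 = 0)
(((-3 + 5)*J(-2, 5))*F)*(-7) = (((-3 + 5)*0)*6)*(-7) = ((2*0)*6)*(-7) = (0*6)*(-7) = 0*(-7) = 0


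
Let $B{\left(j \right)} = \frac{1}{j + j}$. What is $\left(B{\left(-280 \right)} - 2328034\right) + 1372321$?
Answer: $- \frac{535199281}{560} \approx -9.5571 \cdot 10^{5}$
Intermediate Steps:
$B{\left(j \right)} = \frac{1}{2 j}$
$\left(B{\left(-280 \right)} - 2328034\right) + 1372321 = \left(\frac{1}{2 \left(-280\right)} - 2328034\right) + 1372321 = \left(\frac{1}{2} \left(- \frac{1}{280}\right) - 2328034\right) + 1372321 = \left(- \frac{1}{560} - 2328034\right) + 1372321 = - \frac{1303699041}{560} + 1372321 = - \frac{535199281}{560}$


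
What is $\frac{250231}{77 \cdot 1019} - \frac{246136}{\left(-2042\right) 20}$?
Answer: $\frac{3691500376}{400553615} \approx 9.216$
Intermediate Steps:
$\frac{250231}{77 \cdot 1019} - \frac{246136}{\left(-2042\right) 20} = \frac{250231}{78463} - \frac{246136}{-40840} = 250231 \cdot \frac{1}{78463} - - \frac{30767}{5105} = \frac{250231}{78463} + \frac{30767}{5105} = \frac{3691500376}{400553615}$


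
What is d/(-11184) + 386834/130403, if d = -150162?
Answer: 569236351/34724456 ≈ 16.393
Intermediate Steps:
d/(-11184) + 386834/130403 = -150162/(-11184) + 386834/130403 = -150162*(-1/11184) + 386834*(1/130403) = 25027/1864 + 55262/18629 = 569236351/34724456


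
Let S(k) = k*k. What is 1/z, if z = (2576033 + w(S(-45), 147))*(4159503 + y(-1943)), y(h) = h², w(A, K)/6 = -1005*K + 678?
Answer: 1/13439018049632 ≈ 7.4410e-14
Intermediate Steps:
S(k) = k²
w(A, K) = 4068 - 6030*K (w(A, K) = 6*(-1005*K + 678) = 6*(678 - 1005*K) = 4068 - 6030*K)
z = 13439018049632 (z = (2576033 + (4068 - 6030*147))*(4159503 + (-1943)²) = (2576033 + (4068 - 886410))*(4159503 + 3775249) = (2576033 - 882342)*7934752 = 1693691*7934752 = 13439018049632)
1/z = 1/13439018049632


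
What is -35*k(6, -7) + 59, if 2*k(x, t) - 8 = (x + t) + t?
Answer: 59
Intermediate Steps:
k(x, t) = 4 + t + x/2 (k(x, t) = 4 + ((x + t) + t)/2 = 4 + ((t + x) + t)/2 = 4 + (x + 2*t)/2 = 4 + (t + x/2) = 4 + t + x/2)
-35*k(6, -7) + 59 = -35*(4 - 7 + (½)*6) + 59 = -35*(4 - 7 + 3) + 59 = -35*0 + 59 = 0 + 59 = 59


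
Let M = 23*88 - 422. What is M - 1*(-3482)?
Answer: 5084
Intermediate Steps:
M = 1602 (M = 2024 - 422 = 1602)
M - 1*(-3482) = 1602 - 1*(-3482) = 1602 + 3482 = 5084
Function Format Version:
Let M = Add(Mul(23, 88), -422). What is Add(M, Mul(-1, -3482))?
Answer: 5084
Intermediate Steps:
M = 1602 (M = Add(2024, -422) = 1602)
Add(M, Mul(-1, -3482)) = Add(1602, Mul(-1, -3482)) = Add(1602, 3482) = 5084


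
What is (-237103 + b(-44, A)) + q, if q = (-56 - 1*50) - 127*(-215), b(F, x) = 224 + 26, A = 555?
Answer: -209654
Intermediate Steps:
b(F, x) = 250
q = 27199 (q = (-56 - 50) + 27305 = -106 + 27305 = 27199)
(-237103 + b(-44, A)) + q = (-237103 + 250) + 27199 = -236853 + 27199 = -209654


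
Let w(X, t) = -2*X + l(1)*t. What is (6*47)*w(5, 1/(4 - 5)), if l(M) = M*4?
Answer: -3948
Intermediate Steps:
l(M) = 4*M
w(X, t) = -2*X + 4*t (w(X, t) = -2*X + (4*1)*t = -2*X + 4*t)
(6*47)*w(5, 1/(4 - 5)) = (6*47)*(-2*5 + 4/(4 - 5)) = 282*(-10 + 4/(-1)) = 282*(-10 + 4*(-1)) = 282*(-10 - 4) = 282*(-14) = -3948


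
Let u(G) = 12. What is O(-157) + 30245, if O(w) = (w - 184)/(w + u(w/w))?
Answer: 4385866/145 ≈ 30247.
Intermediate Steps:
O(w) = (-184 + w)/(12 + w) (O(w) = (w - 184)/(w + 12) = (-184 + w)/(12 + w))
O(-157) + 30245 = (-184 - 157)/(12 - 157) + 30245 = -341/(-145) + 30245 = -1/145*(-341) + 30245 = 341/145 + 30245 = 4385866/145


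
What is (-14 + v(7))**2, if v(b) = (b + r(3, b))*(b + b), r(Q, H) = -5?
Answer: 196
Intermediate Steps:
v(b) = 2*b*(-5 + b) (v(b) = (b - 5)*(b + b) = (-5 + b)*(2*b) = 2*b*(-5 + b))
(-14 + v(7))**2 = (-14 + 2*7*(-5 + 7))**2 = (-14 + 2*7*2)**2 = (-14 + 28)**2 = 14**2 = 196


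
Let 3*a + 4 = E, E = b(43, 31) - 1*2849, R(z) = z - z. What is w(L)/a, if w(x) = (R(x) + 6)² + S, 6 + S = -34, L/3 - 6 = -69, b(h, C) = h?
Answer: 6/1405 ≈ 0.0042705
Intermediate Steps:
R(z) = 0
L = -189 (L = 18 + 3*(-69) = 18 - 207 = -189)
E = -2806 (E = 43 - 1*2849 = 43 - 2849 = -2806)
a = -2810/3 (a = -4/3 + (⅓)*(-2806) = -4/3 - 2806/3 = -2810/3 ≈ -936.67)
S = -40 (S = -6 - 34 = -40)
w(x) = -4 (w(x) = (0 + 6)² - 40 = 6² - 40 = 36 - 40 = -4)
w(L)/a = -4/(-2810/3) = -4*(-3/2810) = 6/1405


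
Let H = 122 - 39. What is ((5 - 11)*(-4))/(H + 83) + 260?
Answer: 21592/83 ≈ 260.14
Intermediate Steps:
H = 83
((5 - 11)*(-4))/(H + 83) + 260 = ((5 - 11)*(-4))/(83 + 83) + 260 = -6*(-4)/166 + 260 = 24*(1/166) + 260 = 12/83 + 260 = 21592/83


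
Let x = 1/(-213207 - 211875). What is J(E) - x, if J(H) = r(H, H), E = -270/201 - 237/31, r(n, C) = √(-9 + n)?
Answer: 1/425082 + I*√77600874/2077 ≈ 2.3525e-6 + 4.2413*I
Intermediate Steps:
E = -18669/2077 (E = -270*1/201 - 237*1/31 = -90/67 - 237/31 = -18669/2077 ≈ -8.9884)
x = -1/425082 (x = 1/(-425082) = -1/425082 ≈ -2.3525e-6)
J(H) = √(-9 + H)
J(E) - x = √(-9 - 18669/2077) - 1*(-1/425082) = √(-37362/2077) + 1/425082 = I*√77600874/2077 + 1/425082 = 1/425082 + I*√77600874/2077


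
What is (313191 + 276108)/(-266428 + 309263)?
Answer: 589299/42835 ≈ 13.757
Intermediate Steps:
(313191 + 276108)/(-266428 + 309263) = 589299/42835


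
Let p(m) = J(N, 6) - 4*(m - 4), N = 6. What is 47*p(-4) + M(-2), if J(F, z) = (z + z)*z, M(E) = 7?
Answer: 4895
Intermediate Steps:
J(F, z) = 2*z**2 (J(F, z) = (2*z)*z = 2*z**2)
p(m) = 88 - 4*m (p(m) = 2*6**2 - 4*(m - 4) = 2*36 - 4*(-4 + m) = 72 - (-16 + 4*m) = 72 + (16 - 4*m) = 88 - 4*m)
47*p(-4) + M(-2) = 47*(88 - 4*(-4)) + 7 = 47*(88 + 16) + 7 = 47*104 + 7 = 4888 + 7 = 4895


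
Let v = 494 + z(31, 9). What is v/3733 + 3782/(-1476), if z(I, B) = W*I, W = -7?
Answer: -6854677/2754954 ≈ -2.4881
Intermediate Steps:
z(I, B) = -7*I
v = 277 (v = 494 - 7*31 = 494 - 217 = 277)
v/3733 + 3782/(-1476) = 277/3733 + 3782/(-1476) = 277*(1/3733) + 3782*(-1/1476) = 277/3733 - 1891/738 = -6854677/2754954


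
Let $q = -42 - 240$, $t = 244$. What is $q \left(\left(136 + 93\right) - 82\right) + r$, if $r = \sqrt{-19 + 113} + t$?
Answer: $-41210 + \sqrt{94} \approx -41200.0$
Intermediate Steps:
$q = -282$
$r = 244 + \sqrt{94}$ ($r = \sqrt{-19 + 113} + 244 = \sqrt{94} + 244 = 244 + \sqrt{94} \approx 253.7$)
$q \left(\left(136 + 93\right) - 82\right) + r = - 282 \left(\left(136 + 93\right) - 82\right) + \left(244 + \sqrt{94}\right) = - 282 \left(229 - 82\right) + \left(244 + \sqrt{94}\right) = \left(-282\right) 147 + \left(244 + \sqrt{94}\right) = -41454 + \left(244 + \sqrt{94}\right) = -41210 + \sqrt{94}$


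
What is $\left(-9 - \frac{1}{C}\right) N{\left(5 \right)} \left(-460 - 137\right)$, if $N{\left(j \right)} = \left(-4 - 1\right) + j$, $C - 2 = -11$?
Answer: $0$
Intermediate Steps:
$C = -9$ ($C = 2 - 11 = -9$)
$N{\left(j \right)} = -5 + j$
$\left(-9 - \frac{1}{C}\right) N{\left(5 \right)} \left(-460 - 137\right) = \left(-9 - \frac{1}{-9}\right) \left(-5 + 5\right) \left(-460 - 137\right) = \left(-9 - - \frac{1}{9}\right) 0 \left(-597\right) = \left(-9 + \frac{1}{9}\right) 0 \left(-597\right) = \left(- \frac{80}{9}\right) 0 \left(-597\right) = 0 \left(-597\right) = 0$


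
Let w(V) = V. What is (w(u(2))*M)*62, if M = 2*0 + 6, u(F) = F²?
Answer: 1488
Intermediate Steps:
M = 6 (M = 0 + 6 = 6)
(w(u(2))*M)*62 = (2²*6)*62 = (4*6)*62 = 24*62 = 1488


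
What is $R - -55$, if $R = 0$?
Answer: $55$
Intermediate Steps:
$R - -55 = 0 - -55 = 0 + 55 = 55$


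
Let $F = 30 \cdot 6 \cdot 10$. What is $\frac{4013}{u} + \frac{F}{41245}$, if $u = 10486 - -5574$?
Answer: $\frac{532669}{1814780} \approx 0.29352$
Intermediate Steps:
$F = 1800$ ($F = 180 \cdot 10 = 1800$)
$u = 16060$ ($u = 10486 + 5574 = 16060$)
$\frac{4013}{u} + \frac{F}{41245} = \frac{4013}{16060} + \frac{1800}{41245} = 4013 \cdot \frac{1}{16060} + 1800 \cdot \frac{1}{41245} = \frac{4013}{16060} + \frac{360}{8249} = \frac{532669}{1814780}$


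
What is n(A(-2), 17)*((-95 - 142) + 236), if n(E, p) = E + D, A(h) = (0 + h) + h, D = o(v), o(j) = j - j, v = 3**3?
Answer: 4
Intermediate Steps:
v = 27
o(j) = 0
D = 0
A(h) = 2*h (A(h) = h + h = 2*h)
n(E, p) = E (n(E, p) = E + 0 = E)
n(A(-2), 17)*((-95 - 142) + 236) = (2*(-2))*((-95 - 142) + 236) = -4*(-237 + 236) = -4*(-1) = 4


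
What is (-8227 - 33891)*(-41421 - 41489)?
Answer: 3492003380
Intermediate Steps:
(-8227 - 33891)*(-41421 - 41489) = -42118*(-82910) = 3492003380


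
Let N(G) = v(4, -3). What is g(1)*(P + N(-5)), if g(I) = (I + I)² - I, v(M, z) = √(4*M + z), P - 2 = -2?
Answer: 3*√13 ≈ 10.817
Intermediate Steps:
P = 0 (P = 2 - 2 = 0)
v(M, z) = √(z + 4*M)
N(G) = √13 (N(G) = √(-3 + 4*4) = √(-3 + 16) = √13)
g(I) = -I + 4*I² (g(I) = (2*I)² - I = 4*I² - I = -I + 4*I²)
g(1)*(P + N(-5)) = (1*(-1 + 4*1))*(0 + √13) = (1*(-1 + 4))*√13 = (1*3)*√13 = 3*√13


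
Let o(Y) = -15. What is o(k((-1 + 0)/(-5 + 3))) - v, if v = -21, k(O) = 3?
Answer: 6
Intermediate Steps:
o(k((-1 + 0)/(-5 + 3))) - v = -15 - 1*(-21) = -15 + 21 = 6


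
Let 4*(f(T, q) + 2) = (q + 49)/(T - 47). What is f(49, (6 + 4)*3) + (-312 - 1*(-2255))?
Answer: 15607/8 ≈ 1950.9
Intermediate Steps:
f(T, q) = -2 + (49 + q)/(4*(-47 + T)) (f(T, q) = -2 + ((q + 49)/(T - 47))/4 = -2 + ((49 + q)/(-47 + T))/4 = -2 + (49 + q)/(4*(-47 + T)))
f(49, (6 + 4)*3) + (-312 - 1*(-2255)) = (425 + (6 + 4)*3 - 8*49)/(4*(-47 + 49)) + (-312 - 1*(-2255)) = (¼)*(425 + 10*3 - 392)/2 + (-312 + 2255) = (¼)*(½)*(425 + 30 - 392) + 1943 = (¼)*(½)*63 + 1943 = 63/8 + 1943 = 15607/8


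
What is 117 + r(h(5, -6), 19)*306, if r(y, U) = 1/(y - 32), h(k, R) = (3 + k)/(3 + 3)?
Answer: 4923/46 ≈ 107.02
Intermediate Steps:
h(k, R) = 1/2 + k/6 (h(k, R) = (3 + k)/6 = (3 + k)*(1/6) = 1/2 + k/6)
r(y, U) = 1/(-32 + y)
117 + r(h(5, -6), 19)*306 = 117 + 306/(-32 + (1/2 + (1/6)*5)) = 117 + 306/(-32 + (1/2 + 5/6)) = 117 + 306/(-32 + 4/3) = 117 + 306/(-92/3) = 117 - 3/92*306 = 117 - 459/46 = 4923/46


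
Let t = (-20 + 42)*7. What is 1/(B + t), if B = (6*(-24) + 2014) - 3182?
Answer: -1/1158 ≈ -0.00086356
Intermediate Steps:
B = -1312 (B = (-144 + 2014) - 3182 = 1870 - 3182 = -1312)
t = 154 (t = 22*7 = 154)
1/(B + t) = 1/(-1312 + 154) = 1/(-1158) = -1/1158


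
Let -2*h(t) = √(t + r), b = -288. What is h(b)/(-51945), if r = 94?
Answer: I*√194/103890 ≈ 0.00013407*I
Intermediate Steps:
h(t) = -√(94 + t)/2 (h(t) = -√(t + 94)/2 = -√(94 + t)/2)
h(b)/(-51945) = -√(94 - 288)/2/(-51945) = -I*√194/2*(-1/51945) = I*√194/103890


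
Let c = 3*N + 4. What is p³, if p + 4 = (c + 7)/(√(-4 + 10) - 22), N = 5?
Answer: -1919642652/13651919 - 60173178*√6/13651919 ≈ -151.41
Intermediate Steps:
c = 19 (c = 3*5 + 4 = 15 + 4 = 19)
p = -4 + 26/(-22 + √6) (p = -4 + (19 + 7)/(√(-4 + 10) - 22) = -4 + 26/(√6 - 22) = -4 + 26/(-22 + √6) ≈ -5.3299)
p³ = (-1242/239 - 13*√6/239)³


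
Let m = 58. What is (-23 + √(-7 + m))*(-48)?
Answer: 1104 - 48*√51 ≈ 761.21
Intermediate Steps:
(-23 + √(-7 + m))*(-48) = (-23 + √(-7 + 58))*(-48) = (-23 + √51)*(-48) = 1104 - 48*√51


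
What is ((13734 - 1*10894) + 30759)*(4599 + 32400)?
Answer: 1243129401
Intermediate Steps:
((13734 - 1*10894) + 30759)*(4599 + 32400) = ((13734 - 10894) + 30759)*36999 = (2840 + 30759)*36999 = 33599*36999 = 1243129401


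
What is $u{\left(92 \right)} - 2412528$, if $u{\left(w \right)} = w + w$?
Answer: $-2412344$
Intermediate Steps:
$u{\left(w \right)} = 2 w$
$u{\left(92 \right)} - 2412528 = 2 \cdot 92 - 2412528 = 184 - 2412528 = -2412344$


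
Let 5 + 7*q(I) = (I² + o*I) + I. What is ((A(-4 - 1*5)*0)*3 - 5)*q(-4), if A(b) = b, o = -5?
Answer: -135/7 ≈ -19.286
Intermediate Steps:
q(I) = -5/7 - 4*I/7 + I²/7 (q(I) = -5/7 + ((I² - 5*I) + I)/7 = -5/7 + (I² - 4*I)/7 = -5/7 + (-4*I/7 + I²/7) = -5/7 - 4*I/7 + I²/7)
((A(-4 - 1*5)*0)*3 - 5)*q(-4) = (((-4 - 1*5)*0)*3 - 5)*(-5/7 - 4/7*(-4) + (⅐)*(-4)²) = (((-4 - 5)*0)*3 - 5)*(-5/7 + 16/7 + (⅐)*16) = (-9*0*3 - 5)*(-5/7 + 16/7 + 16/7) = (0*3 - 5)*(27/7) = (0 - 5)*(27/7) = -5*27/7 = -135/7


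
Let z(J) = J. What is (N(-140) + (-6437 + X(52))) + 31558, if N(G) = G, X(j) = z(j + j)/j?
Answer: 24983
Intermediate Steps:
X(j) = 2 (X(j) = (j + j)/j = (2*j)/j = 2)
(N(-140) + (-6437 + X(52))) + 31558 = (-140 + (-6437 + 2)) + 31558 = (-140 - 6435) + 31558 = -6575 + 31558 = 24983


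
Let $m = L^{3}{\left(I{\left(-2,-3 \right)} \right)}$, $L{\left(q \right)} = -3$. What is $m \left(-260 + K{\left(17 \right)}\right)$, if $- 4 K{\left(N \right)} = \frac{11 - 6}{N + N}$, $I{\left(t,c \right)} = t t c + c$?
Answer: $\frac{954855}{136} \approx 7021.0$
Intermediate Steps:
$I{\left(t,c \right)} = c + c t^{2}$ ($I{\left(t,c \right)} = t^{2} c + c = c t^{2} + c = c + c t^{2}$)
$m = -27$ ($m = \left(-3\right)^{3} = -27$)
$K{\left(N \right)} = - \frac{5}{8 N}$ ($K{\left(N \right)} = - \frac{\left(11 - 6\right) \frac{1}{N + N}}{4} = - \frac{5 \frac{1}{2 N}}{4} = - \frac{\frac{5}{2} \frac{1}{N}}{4} = - \frac{5}{8 N}$)
$m \left(-260 + K{\left(17 \right)}\right) = - 27 \left(-260 - \frac{5}{8 \cdot 17}\right) = - 27 \left(-260 - \frac{5}{136}\right) = \left(-27\right) \left(- \frac{35365}{136}\right) = \frac{954855}{136}$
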